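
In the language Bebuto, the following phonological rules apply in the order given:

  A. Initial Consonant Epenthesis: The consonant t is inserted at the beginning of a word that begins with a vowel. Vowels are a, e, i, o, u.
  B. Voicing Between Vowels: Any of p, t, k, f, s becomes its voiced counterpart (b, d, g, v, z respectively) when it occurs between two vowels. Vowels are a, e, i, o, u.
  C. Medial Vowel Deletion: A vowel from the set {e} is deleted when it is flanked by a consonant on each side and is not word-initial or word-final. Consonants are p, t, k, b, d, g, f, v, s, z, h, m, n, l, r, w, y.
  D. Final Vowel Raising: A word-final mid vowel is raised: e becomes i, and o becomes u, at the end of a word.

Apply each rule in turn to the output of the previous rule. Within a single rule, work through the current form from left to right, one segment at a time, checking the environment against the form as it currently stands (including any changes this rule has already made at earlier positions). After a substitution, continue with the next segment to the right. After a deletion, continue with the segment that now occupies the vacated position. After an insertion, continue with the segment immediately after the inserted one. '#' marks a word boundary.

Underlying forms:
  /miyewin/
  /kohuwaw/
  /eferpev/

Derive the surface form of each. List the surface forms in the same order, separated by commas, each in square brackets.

/miyewin/:
  A Initial Consonant Epenthesis: no change — [miyewin]
  B Voicing Between Vowels: no change — [miyewin]
  C Medial Vowel Deletion: [miyewin] → [miywin]
  D Final Vowel Raising: no change — [miywin]
/kohuwaw/:
  A Initial Consonant Epenthesis: no change — [kohuwaw]
  B Voicing Between Vowels: no change — [kohuwaw]
  C Medial Vowel Deletion: no change — [kohuwaw]
  D Final Vowel Raising: no change — [kohuwaw]
/eferpev/:
  A Initial Consonant Epenthesis: [eferpev] → [teferpev]
  B Voicing Between Vowels: [teferpev] → [teverpev]
  C Medial Vowel Deletion: [teverpev] → [tvrpv]
  D Final Vowel Raising: no change — [tvrpv]

[miywin], [kohuwaw], [tvrpv]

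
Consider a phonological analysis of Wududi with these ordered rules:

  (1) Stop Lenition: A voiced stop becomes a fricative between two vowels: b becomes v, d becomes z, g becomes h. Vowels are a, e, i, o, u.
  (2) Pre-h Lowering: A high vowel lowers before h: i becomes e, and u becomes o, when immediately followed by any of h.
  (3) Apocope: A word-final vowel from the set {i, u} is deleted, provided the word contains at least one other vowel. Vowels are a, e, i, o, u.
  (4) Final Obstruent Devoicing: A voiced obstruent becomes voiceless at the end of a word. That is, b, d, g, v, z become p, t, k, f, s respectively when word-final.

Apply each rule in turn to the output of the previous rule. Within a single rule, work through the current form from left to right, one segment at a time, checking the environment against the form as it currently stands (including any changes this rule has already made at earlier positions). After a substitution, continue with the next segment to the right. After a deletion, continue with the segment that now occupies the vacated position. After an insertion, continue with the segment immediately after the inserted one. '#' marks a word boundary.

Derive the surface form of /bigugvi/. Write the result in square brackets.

(1) Stop Lenition: [bigugvi] → [bihugvi]
(2) Pre-h Lowering: [bihugvi] → [behugvi]
(3) Apocope: [behugvi] → [behugv]
(4) Final Obstruent Devoicing: [behugv] → [behugf]

[behugf]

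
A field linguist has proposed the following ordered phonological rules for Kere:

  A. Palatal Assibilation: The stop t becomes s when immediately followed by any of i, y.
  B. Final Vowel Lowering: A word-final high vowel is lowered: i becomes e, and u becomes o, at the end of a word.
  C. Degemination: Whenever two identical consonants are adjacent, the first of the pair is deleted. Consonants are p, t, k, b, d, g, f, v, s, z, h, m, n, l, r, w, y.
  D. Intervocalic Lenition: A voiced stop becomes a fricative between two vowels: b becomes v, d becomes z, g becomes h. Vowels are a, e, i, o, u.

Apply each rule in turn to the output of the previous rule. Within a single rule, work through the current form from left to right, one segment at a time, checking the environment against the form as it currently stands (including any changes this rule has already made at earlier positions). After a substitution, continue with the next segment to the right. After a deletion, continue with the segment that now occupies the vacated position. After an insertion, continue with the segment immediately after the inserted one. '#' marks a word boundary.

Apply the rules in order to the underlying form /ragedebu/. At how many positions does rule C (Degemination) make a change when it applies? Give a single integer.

0

A Palatal Assibilation: no change — [ragedebu]
B Final Vowel Lowering: [ragedebu] → [ragedebo]
C Degemination: no change — [ragedebo]
D Intervocalic Lenition: [ragedebo] → [rahezevo]
Rule C changed 0 position(s).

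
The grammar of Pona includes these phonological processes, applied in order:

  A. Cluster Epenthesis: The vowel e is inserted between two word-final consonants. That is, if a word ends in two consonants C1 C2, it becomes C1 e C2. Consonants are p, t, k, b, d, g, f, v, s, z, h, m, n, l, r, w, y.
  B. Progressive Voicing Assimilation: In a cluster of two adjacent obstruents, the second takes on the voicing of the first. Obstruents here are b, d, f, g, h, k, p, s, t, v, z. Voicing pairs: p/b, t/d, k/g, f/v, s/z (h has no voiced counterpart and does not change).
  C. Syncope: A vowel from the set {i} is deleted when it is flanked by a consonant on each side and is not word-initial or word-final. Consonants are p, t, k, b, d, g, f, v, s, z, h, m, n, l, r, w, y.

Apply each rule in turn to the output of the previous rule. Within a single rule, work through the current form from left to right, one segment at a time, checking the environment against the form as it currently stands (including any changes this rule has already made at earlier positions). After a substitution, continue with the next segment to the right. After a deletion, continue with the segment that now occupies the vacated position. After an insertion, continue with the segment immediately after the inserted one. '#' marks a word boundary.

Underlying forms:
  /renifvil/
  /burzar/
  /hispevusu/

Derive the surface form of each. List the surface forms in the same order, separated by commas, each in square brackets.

[renffl], [burzar], [hspevusu]

/renifvil/:
  A Cluster Epenthesis: no change — [renifvil]
  B Progressive Voicing Assimilation: [renifvil] → [reniffil]
  C Syncope: [reniffil] → [renffl]
/burzar/:
  A Cluster Epenthesis: no change — [burzar]
  B Progressive Voicing Assimilation: no change — [burzar]
  C Syncope: no change — [burzar]
/hispevusu/:
  A Cluster Epenthesis: no change — [hispevusu]
  B Progressive Voicing Assimilation: no change — [hispevusu]
  C Syncope: [hispevusu] → [hspevusu]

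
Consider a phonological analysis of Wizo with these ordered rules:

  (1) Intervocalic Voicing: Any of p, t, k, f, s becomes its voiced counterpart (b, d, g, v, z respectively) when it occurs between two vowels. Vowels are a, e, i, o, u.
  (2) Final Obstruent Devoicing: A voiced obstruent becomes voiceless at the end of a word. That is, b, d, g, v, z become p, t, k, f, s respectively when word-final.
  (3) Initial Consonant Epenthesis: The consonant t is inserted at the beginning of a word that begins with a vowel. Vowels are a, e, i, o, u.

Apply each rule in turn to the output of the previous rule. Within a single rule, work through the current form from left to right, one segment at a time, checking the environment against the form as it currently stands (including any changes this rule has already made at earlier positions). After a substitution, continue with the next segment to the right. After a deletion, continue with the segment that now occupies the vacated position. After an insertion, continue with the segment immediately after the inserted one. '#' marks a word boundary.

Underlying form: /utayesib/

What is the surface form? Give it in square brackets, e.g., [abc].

(1) Intervocalic Voicing: [utayesib] → [udayezib]
(2) Final Obstruent Devoicing: [udayezib] → [udayezip]
(3) Initial Consonant Epenthesis: [udayezip] → [tudayezip]

[tudayezip]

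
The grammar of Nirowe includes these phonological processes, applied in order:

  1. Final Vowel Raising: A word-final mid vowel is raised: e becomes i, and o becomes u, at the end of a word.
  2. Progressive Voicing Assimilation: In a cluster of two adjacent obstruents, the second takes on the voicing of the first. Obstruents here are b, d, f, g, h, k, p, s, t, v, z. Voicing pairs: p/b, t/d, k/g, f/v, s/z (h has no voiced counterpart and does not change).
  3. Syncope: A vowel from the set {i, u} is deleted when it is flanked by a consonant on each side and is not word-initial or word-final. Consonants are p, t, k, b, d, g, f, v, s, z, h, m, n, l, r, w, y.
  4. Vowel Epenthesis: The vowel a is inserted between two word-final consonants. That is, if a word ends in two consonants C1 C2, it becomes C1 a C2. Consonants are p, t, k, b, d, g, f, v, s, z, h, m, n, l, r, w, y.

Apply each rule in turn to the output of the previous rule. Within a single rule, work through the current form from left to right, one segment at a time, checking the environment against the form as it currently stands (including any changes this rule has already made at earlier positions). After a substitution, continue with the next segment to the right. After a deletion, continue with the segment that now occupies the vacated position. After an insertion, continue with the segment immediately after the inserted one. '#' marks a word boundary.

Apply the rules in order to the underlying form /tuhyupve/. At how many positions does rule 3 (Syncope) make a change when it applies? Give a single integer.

1 Final Vowel Raising: [tuhyupve] → [tuhyupvi]
2 Progressive Voicing Assimilation: [tuhyupvi] → [tuhyupfi]
3 Syncope: [tuhyupfi] → [thypfi]
4 Vowel Epenthesis: no change — [thypfi]
Rule 3 changed 2 position(s).

2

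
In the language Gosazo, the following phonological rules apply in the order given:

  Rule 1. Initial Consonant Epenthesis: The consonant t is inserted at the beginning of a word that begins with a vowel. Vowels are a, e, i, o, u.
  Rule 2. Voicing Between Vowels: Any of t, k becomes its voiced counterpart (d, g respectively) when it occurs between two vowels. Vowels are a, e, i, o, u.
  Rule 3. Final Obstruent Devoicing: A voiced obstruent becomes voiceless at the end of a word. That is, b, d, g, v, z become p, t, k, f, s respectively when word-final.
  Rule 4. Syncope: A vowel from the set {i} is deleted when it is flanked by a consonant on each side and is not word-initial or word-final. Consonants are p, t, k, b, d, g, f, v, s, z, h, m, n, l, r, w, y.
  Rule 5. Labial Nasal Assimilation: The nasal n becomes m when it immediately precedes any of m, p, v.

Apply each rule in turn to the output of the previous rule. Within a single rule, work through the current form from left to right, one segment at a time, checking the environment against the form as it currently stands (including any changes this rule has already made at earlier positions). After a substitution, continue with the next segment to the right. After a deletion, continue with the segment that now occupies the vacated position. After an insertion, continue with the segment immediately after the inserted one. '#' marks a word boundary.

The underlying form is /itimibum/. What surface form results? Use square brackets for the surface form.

[tdmbum]

Rule 1 Initial Consonant Epenthesis: [itimibum] → [titimibum]
Rule 2 Voicing Between Vowels: [titimibum] → [tidimibum]
Rule 3 Final Obstruent Devoicing: no change — [tidimibum]
Rule 4 Syncope: [tidimibum] → [tdmbum]
Rule 5 Labial Nasal Assimilation: no change — [tdmbum]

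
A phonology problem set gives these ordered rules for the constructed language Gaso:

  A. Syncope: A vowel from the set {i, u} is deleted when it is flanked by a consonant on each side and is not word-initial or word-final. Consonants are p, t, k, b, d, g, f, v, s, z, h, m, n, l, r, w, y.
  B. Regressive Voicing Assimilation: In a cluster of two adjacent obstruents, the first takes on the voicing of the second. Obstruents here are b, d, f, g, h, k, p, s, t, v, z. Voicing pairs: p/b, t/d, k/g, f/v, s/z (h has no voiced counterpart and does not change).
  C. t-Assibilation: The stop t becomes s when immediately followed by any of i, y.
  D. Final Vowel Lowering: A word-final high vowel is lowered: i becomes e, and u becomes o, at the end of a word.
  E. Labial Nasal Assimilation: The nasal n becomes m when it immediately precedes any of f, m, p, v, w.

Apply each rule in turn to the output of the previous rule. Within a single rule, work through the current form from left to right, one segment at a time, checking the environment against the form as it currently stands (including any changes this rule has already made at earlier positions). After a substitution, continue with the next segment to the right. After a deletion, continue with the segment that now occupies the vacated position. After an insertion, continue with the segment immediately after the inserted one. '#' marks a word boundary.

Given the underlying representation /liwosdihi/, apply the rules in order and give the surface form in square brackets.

A Syncope: [liwosdihi] → [lwosdhi]
B Regressive Voicing Assimilation: [lwosdhi] → [lwozthi]
C t-Assibilation: no change — [lwozthi]
D Final Vowel Lowering: [lwozthi] → [lwozthe]
E Labial Nasal Assimilation: no change — [lwozthe]

[lwozthe]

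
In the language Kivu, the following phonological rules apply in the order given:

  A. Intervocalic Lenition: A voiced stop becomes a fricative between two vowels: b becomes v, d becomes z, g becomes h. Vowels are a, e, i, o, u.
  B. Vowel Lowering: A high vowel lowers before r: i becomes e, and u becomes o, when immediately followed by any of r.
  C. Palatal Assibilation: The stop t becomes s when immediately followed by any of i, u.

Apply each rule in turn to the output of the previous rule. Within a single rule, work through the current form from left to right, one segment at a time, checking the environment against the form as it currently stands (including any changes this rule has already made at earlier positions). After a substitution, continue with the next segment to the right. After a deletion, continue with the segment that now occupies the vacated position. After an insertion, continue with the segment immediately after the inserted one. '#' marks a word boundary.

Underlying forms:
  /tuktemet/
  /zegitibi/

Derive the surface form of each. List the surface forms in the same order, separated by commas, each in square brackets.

[suktemet], [zehisivi]

/tuktemet/:
  A Intervocalic Lenition: no change — [tuktemet]
  B Vowel Lowering: no change — [tuktemet]
  C Palatal Assibilation: [tuktemet] → [suktemet]
/zegitibi/:
  A Intervocalic Lenition: [zegitibi] → [zehitivi]
  B Vowel Lowering: no change — [zehitivi]
  C Palatal Assibilation: [zehitivi] → [zehisivi]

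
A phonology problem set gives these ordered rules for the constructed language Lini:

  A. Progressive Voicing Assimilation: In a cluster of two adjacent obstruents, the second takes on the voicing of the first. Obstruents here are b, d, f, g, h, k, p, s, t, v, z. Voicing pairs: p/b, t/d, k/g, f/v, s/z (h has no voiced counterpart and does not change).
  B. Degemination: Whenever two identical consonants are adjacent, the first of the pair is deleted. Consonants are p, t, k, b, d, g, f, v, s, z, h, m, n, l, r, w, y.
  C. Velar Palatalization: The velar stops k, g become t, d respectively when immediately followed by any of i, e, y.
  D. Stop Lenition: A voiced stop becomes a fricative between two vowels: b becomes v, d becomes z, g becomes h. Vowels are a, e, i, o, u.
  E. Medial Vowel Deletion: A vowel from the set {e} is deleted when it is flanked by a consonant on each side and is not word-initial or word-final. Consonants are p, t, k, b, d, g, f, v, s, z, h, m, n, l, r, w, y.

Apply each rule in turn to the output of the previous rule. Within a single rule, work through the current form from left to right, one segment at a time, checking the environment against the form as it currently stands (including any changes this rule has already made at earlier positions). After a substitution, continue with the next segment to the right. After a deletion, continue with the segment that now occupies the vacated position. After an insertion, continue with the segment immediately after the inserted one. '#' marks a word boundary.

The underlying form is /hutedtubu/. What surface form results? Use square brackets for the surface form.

[hutzuvu]

A Progressive Voicing Assimilation: [hutedtubu] → [huteddubu]
B Degemination: [huteddubu] → [hutedubu]
C Velar Palatalization: no change — [hutedubu]
D Stop Lenition: [hutedubu] → [hutezuvu]
E Medial Vowel Deletion: [hutezuvu] → [hutzuvu]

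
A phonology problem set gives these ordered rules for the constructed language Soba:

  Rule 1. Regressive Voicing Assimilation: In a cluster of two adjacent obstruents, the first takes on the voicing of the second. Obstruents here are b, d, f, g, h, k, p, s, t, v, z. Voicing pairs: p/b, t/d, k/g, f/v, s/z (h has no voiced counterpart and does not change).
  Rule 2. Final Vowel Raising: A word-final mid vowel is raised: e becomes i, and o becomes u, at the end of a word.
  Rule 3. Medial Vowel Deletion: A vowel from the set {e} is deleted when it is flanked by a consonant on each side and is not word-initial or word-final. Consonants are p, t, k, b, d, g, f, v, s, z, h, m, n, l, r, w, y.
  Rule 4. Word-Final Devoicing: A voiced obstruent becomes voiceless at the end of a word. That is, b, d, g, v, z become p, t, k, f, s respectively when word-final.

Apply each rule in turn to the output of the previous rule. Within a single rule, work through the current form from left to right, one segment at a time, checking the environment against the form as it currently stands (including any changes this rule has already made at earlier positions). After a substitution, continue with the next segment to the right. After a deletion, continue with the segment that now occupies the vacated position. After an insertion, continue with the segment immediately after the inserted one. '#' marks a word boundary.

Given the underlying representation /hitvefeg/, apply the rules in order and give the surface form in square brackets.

Rule 1 Regressive Voicing Assimilation: [hitvefeg] → [hidvefeg]
Rule 2 Final Vowel Raising: no change — [hidvefeg]
Rule 3 Medial Vowel Deletion: [hidvefeg] → [hidvfg]
Rule 4 Word-Final Devoicing: [hidvfg] → [hidvfk]

[hidvfk]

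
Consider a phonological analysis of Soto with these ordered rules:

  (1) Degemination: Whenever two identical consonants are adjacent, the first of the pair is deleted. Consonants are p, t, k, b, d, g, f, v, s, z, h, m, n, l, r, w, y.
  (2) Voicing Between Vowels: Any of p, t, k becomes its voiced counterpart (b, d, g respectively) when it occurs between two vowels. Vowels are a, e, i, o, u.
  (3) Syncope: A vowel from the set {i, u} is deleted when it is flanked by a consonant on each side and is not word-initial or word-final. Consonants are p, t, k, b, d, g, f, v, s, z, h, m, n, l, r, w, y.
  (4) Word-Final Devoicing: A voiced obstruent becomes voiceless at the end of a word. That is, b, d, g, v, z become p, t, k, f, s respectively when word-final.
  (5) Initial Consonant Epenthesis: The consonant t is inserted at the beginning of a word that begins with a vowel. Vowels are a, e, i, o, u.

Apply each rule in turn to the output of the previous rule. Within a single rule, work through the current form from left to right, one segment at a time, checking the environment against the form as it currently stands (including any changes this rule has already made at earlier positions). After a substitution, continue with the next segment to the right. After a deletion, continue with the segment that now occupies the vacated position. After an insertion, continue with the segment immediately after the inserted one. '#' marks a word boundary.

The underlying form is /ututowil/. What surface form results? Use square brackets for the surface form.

(1) Degemination: no change — [ututowil]
(2) Voicing Between Vowels: [ututowil] → [ududowil]
(3) Syncope: [ududowil] → [uddowl]
(4) Word-Final Devoicing: no change — [uddowl]
(5) Initial Consonant Epenthesis: [uddowl] → [tuddowl]

[tuddowl]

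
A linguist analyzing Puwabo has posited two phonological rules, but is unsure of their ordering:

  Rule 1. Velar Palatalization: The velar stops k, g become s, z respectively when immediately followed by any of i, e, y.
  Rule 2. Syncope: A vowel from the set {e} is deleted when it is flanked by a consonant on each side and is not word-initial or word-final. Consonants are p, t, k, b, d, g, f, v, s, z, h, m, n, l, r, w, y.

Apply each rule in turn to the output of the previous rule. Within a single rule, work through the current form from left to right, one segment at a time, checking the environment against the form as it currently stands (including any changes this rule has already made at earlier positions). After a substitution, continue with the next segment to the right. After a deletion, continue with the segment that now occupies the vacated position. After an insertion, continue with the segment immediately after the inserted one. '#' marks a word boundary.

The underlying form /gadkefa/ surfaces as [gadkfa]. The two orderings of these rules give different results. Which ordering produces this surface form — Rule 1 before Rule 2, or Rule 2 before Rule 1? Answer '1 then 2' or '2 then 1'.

2 then 1

Order 1 then 2:
  1 Velar Palatalization: [gadkefa] → [gadsefa]
  2 Syncope: [gadsefa] → [gadsfa]
  result: [gadsfa]
Order 2 then 1:
  2 Syncope: [gadkefa] → [gadkfa]
  1 Velar Palatalization: no change — [gadkfa]
  result: [gadkfa]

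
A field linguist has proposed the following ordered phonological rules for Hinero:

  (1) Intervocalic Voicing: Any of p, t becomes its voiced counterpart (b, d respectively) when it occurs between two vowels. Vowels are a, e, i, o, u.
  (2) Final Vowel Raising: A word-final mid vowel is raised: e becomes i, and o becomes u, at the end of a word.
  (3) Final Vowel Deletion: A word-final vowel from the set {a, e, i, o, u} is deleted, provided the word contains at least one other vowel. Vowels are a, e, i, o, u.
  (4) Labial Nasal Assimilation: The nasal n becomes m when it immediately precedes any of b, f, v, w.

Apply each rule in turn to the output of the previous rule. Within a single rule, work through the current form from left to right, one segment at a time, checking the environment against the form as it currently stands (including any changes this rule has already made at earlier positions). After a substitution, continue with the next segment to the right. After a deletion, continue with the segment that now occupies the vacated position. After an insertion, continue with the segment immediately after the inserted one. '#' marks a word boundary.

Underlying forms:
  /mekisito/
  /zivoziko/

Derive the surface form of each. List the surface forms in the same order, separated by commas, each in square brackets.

/mekisito/:
  (1) Intervocalic Voicing: [mekisito] → [mekisido]
  (2) Final Vowel Raising: [mekisido] → [mekisidu]
  (3) Final Vowel Deletion: [mekisidu] → [mekisid]
  (4) Labial Nasal Assimilation: no change — [mekisid]
/zivoziko/:
  (1) Intervocalic Voicing: no change — [zivoziko]
  (2) Final Vowel Raising: [zivoziko] → [zivoziku]
  (3) Final Vowel Deletion: [zivoziku] → [zivozik]
  (4) Labial Nasal Assimilation: no change — [zivozik]

[mekisid], [zivozik]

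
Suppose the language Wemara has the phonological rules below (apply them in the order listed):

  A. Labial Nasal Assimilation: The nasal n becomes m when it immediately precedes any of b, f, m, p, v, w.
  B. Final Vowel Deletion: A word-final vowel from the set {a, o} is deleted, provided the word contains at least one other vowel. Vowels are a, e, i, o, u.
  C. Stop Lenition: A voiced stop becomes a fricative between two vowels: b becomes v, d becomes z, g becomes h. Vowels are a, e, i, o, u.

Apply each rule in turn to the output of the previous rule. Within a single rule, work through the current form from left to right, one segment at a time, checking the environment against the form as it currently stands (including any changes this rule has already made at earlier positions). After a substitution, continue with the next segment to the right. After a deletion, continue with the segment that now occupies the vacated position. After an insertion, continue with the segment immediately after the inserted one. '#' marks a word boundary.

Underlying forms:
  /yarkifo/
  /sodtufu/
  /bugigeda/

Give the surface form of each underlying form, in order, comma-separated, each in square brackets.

[yarkif], [sodtufu], [buhihed]

/yarkifo/:
  A Labial Nasal Assimilation: no change — [yarkifo]
  B Final Vowel Deletion: [yarkifo] → [yarkif]
  C Stop Lenition: no change — [yarkif]
/sodtufu/:
  A Labial Nasal Assimilation: no change — [sodtufu]
  B Final Vowel Deletion: no change — [sodtufu]
  C Stop Lenition: no change — [sodtufu]
/bugigeda/:
  A Labial Nasal Assimilation: no change — [bugigeda]
  B Final Vowel Deletion: [bugigeda] → [bugiged]
  C Stop Lenition: [bugiged] → [buhihed]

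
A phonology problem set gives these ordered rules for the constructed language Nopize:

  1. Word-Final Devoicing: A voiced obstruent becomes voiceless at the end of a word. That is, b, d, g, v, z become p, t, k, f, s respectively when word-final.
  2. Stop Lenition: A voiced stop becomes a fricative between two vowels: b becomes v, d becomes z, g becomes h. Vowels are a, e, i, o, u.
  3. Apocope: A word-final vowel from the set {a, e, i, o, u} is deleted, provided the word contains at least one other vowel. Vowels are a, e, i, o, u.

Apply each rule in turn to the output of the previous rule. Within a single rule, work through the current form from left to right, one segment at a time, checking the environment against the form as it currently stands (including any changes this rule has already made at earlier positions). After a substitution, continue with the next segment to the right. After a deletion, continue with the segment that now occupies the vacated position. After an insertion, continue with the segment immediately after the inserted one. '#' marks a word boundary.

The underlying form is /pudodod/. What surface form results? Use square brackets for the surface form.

[puzozot]

1 Word-Final Devoicing: [pudodod] → [pudodot]
2 Stop Lenition: [pudodot] → [puzozot]
3 Apocope: no change — [puzozot]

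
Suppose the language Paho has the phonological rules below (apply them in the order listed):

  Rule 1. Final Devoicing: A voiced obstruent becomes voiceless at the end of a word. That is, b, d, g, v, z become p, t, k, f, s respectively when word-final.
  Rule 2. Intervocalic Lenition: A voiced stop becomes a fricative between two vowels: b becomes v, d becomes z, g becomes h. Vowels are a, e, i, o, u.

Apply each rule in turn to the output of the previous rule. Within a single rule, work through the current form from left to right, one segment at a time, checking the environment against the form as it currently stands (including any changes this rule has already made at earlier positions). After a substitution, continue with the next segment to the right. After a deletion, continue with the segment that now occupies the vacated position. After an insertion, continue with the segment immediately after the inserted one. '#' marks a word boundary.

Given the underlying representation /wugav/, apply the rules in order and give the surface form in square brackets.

Rule 1 Final Devoicing: [wugav] → [wugaf]
Rule 2 Intervocalic Lenition: [wugaf] → [wuhaf]

[wuhaf]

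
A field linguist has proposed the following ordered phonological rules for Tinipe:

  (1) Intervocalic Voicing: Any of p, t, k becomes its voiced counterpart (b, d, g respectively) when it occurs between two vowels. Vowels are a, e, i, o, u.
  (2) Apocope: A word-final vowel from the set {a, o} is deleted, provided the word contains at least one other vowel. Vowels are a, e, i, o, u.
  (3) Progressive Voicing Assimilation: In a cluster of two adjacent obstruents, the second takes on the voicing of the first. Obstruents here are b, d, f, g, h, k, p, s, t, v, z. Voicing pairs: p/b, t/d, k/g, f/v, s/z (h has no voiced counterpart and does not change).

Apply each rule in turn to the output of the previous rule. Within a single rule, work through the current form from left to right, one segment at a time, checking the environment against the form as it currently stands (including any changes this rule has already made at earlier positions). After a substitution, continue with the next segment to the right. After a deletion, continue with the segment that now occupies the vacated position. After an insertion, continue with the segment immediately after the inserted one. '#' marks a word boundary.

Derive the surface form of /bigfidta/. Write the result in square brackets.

[bigvidd]

(1) Intervocalic Voicing: no change — [bigfidta]
(2) Apocope: [bigfidta] → [bigfidt]
(3) Progressive Voicing Assimilation: [bigfidt] → [bigvidd]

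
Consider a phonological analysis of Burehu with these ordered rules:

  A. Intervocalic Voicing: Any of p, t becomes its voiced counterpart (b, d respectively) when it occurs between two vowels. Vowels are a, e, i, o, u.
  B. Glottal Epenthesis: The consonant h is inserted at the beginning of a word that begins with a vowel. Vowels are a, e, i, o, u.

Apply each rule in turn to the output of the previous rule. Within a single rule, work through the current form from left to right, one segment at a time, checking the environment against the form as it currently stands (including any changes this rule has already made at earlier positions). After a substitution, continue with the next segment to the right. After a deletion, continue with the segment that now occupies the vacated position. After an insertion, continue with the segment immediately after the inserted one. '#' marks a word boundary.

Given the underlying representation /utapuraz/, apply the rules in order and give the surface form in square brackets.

[hudaburaz]

A Intervocalic Voicing: [utapuraz] → [udaburaz]
B Glottal Epenthesis: [udaburaz] → [hudaburaz]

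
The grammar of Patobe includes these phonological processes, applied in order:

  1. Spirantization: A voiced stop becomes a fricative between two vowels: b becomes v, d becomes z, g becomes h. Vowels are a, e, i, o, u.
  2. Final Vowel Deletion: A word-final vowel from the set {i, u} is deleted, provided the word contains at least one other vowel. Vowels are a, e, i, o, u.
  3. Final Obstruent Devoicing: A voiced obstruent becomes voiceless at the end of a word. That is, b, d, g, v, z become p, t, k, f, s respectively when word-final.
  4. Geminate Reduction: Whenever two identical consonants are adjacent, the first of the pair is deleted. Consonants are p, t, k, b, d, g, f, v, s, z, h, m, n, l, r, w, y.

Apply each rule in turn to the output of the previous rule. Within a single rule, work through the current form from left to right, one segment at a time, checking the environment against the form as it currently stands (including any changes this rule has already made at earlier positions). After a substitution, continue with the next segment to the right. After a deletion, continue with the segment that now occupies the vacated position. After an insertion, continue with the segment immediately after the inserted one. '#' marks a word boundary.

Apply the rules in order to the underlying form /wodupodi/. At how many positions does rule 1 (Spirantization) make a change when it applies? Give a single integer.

1 Spirantization: [wodupodi] → [wozupozi]
2 Final Vowel Deletion: [wozupozi] → [wozupoz]
3 Final Obstruent Devoicing: [wozupoz] → [wozupos]
4 Geminate Reduction: no change — [wozupos]
Rule 1 changed 2 position(s).

2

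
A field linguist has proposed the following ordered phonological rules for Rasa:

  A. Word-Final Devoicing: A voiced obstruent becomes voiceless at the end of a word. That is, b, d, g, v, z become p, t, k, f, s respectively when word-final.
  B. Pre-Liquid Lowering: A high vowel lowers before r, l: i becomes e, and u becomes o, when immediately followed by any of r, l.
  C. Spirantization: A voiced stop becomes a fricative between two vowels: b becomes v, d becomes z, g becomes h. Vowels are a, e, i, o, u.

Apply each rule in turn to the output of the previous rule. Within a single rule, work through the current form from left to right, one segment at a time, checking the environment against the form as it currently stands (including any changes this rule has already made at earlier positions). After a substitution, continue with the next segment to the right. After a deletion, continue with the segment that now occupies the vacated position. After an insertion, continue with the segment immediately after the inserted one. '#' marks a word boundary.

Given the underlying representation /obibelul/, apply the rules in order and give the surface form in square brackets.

[ovivelol]

A Word-Final Devoicing: no change — [obibelul]
B Pre-Liquid Lowering: [obibelul] → [obibelol]
C Spirantization: [obibelol] → [ovivelol]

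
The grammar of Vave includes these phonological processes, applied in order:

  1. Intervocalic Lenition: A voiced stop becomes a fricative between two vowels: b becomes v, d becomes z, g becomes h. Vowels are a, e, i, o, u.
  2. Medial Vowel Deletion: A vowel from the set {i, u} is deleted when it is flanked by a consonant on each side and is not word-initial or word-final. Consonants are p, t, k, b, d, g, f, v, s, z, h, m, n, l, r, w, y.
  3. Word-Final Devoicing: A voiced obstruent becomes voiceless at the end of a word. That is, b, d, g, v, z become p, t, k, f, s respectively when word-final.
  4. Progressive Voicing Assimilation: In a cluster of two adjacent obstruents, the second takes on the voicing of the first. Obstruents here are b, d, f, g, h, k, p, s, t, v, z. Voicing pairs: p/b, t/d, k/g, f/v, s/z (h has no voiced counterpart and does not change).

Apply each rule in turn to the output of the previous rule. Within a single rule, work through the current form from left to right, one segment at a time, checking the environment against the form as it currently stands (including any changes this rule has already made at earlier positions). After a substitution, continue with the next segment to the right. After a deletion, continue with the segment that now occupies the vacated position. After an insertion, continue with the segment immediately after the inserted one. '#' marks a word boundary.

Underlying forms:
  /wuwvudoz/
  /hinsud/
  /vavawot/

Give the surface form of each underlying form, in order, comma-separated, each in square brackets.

[wwvzos], [hnst], [vavawot]

/wuwvudoz/:
  1 Intervocalic Lenition: [wuwvudoz] → [wuwvuzoz]
  2 Medial Vowel Deletion: [wuwvuzoz] → [wwvzoz]
  3 Word-Final Devoicing: [wwvzoz] → [wwvzos]
  4 Progressive Voicing Assimilation: no change — [wwvzos]
/hinsud/:
  1 Intervocalic Lenition: no change — [hinsud]
  2 Medial Vowel Deletion: [hinsud] → [hnsd]
  3 Word-Final Devoicing: [hnsd] → [hnst]
  4 Progressive Voicing Assimilation: no change — [hnst]
/vavawot/:
  1 Intervocalic Lenition: no change — [vavawot]
  2 Medial Vowel Deletion: no change — [vavawot]
  3 Word-Final Devoicing: no change — [vavawot]
  4 Progressive Voicing Assimilation: no change — [vavawot]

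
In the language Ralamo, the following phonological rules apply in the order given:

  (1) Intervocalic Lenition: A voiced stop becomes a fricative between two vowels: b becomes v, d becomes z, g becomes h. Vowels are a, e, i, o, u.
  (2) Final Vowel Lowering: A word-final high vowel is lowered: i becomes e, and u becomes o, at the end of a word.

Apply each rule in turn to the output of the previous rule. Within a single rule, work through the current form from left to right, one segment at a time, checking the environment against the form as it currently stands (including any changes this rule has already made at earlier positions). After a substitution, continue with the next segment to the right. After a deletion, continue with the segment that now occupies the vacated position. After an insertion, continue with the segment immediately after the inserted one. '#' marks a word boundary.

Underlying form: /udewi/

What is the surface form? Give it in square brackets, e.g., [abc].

[uzewe]

(1) Intervocalic Lenition: [udewi] → [uzewi]
(2) Final Vowel Lowering: [uzewi] → [uzewe]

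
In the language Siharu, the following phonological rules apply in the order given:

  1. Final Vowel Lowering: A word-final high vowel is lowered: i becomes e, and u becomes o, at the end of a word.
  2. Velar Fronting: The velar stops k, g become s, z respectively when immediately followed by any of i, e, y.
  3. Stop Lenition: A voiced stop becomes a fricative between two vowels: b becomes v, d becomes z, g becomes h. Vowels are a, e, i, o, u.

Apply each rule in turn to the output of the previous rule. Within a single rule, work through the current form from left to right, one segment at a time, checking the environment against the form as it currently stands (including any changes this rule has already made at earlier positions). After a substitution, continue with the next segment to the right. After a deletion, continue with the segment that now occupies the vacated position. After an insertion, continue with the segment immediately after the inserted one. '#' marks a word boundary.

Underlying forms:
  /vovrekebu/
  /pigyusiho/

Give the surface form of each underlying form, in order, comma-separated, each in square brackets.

/vovrekebu/:
  1 Final Vowel Lowering: [vovrekebu] → [vovrekebo]
  2 Velar Fronting: [vovrekebo] → [vovresebo]
  3 Stop Lenition: [vovresebo] → [vovresevo]
/pigyusiho/:
  1 Final Vowel Lowering: no change — [pigyusiho]
  2 Velar Fronting: [pigyusiho] → [pizyusiho]
  3 Stop Lenition: no change — [pizyusiho]

[vovresevo], [pizyusiho]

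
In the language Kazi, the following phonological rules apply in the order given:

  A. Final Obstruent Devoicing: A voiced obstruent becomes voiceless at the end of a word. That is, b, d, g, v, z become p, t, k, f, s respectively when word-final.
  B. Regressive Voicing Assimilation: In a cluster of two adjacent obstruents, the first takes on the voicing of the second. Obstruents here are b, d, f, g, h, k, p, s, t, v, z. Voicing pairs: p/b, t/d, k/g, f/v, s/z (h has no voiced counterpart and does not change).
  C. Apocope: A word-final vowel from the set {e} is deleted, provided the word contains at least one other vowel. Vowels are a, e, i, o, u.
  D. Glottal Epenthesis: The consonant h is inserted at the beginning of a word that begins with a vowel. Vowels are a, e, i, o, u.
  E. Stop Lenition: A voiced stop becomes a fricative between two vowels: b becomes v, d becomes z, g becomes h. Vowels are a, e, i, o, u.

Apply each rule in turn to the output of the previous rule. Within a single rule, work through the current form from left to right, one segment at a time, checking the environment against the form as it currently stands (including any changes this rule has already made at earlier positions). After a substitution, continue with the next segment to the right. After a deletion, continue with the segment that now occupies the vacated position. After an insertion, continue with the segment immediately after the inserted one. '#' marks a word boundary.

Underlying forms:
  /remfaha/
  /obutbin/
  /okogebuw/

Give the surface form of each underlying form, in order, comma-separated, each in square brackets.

[remfaha], [hovudbin], [hokohevuw]

/remfaha/:
  A Final Obstruent Devoicing: no change — [remfaha]
  B Regressive Voicing Assimilation: no change — [remfaha]
  C Apocope: no change — [remfaha]
  D Glottal Epenthesis: no change — [remfaha]
  E Stop Lenition: no change — [remfaha]
/obutbin/:
  A Final Obstruent Devoicing: no change — [obutbin]
  B Regressive Voicing Assimilation: [obutbin] → [obudbin]
  C Apocope: no change — [obudbin]
  D Glottal Epenthesis: [obudbin] → [hobudbin]
  E Stop Lenition: [hobudbin] → [hovudbin]
/okogebuw/:
  A Final Obstruent Devoicing: no change — [okogebuw]
  B Regressive Voicing Assimilation: no change — [okogebuw]
  C Apocope: no change — [okogebuw]
  D Glottal Epenthesis: [okogebuw] → [hokogebuw]
  E Stop Lenition: [hokogebuw] → [hokohevuw]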